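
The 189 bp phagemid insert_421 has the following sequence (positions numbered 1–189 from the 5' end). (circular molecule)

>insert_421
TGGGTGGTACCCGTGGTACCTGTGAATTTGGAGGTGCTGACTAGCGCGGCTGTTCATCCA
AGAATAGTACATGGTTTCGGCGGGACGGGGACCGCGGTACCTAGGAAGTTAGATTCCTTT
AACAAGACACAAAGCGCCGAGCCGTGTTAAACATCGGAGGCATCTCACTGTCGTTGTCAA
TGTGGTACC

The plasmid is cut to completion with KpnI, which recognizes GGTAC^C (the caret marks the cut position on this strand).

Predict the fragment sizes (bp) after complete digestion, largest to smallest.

88, 81, 11, 9 bp

KpnI sites (GGTACC) start at positions 6, 15, 96, 184.
KpnI cuts after base 5 of each site (before the last base), so after positions 10, 19, 100, 188.
Circular molecule, 4 cuts → 4 fragments:
  11–19 → 9 bp
  20–100 → 81 bp
  101–188 → 88 bp
  189–189 then 1–10 → 1 + 10 = 11 bp
Sorted largest to smallest: 88, 81, 11, 9 bp.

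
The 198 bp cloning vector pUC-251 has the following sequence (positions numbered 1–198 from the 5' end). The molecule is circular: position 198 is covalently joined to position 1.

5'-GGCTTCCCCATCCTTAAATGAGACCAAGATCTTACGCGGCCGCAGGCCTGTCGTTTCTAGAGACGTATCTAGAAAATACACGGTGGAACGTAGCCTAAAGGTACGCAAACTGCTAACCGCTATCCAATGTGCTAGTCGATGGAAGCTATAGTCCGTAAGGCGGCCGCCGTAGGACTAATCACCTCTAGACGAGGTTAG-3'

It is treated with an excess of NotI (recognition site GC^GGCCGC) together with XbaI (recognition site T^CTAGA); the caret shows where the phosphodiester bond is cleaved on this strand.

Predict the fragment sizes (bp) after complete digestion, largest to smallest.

NotI sites (GCGGCCGC) start at positions 36, 160.
NotI cuts after base 2 of each site, so after positions 37, 161.
XbaI sites (TCTAGA) start at positions 56, 68, 184.
XbaI cuts after the first base of each site, so after positions 56, 68, 184.
Combined cut positions: 37, 56, 68, 161, 184.
Circular molecule, 5 cuts → 5 fragments:
  38–56 → 19 bp
  57–68 → 12 bp
  69–161 → 93 bp
  162–184 → 23 bp
  185–198 then 1–37 → 14 + 37 = 51 bp
Sorted largest to smallest: 93, 51, 23, 19, 12 bp.

93, 51, 23, 19, 12 bp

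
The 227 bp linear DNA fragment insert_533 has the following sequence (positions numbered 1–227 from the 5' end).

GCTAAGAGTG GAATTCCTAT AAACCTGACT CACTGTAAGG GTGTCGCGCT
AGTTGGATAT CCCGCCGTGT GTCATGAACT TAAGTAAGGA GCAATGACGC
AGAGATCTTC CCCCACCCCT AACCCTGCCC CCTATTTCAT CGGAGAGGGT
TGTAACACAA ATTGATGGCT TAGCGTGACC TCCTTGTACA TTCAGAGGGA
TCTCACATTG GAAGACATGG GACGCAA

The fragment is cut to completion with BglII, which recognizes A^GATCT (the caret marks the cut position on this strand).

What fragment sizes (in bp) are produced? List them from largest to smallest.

124, 103 bp

The BglII site (AGATCT) starts at position 103.
BglII cuts after the first base of each site, so after position 103.
Linear molecule, 1 cut → 2 fragments:
  1–103 → 103 bp
  104–227 → 124 bp
Sorted largest to smallest: 124, 103 bp.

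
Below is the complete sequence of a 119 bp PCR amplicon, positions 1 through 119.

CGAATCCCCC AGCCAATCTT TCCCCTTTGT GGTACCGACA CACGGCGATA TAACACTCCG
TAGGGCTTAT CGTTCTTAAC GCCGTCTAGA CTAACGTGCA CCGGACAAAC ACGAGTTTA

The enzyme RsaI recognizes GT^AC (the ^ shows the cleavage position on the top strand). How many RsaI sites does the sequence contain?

GTAC occurs starting at position 32.
RsaI cuts at 1 site.

1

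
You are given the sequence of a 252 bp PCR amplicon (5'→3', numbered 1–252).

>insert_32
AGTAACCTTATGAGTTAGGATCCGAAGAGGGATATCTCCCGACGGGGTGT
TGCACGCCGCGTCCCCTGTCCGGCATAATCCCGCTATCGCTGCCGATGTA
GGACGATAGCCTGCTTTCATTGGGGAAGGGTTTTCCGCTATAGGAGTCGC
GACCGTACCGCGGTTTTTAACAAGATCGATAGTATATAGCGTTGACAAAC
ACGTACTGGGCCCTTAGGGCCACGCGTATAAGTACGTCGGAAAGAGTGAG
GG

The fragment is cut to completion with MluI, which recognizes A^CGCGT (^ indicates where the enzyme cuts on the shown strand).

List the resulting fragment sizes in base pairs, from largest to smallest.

The MluI site (ACGCGT) starts at position 222.
MluI cuts after the first base of each site, so after position 222.
Linear molecule, 1 cut → 2 fragments:
  1–222 → 222 bp
  223–252 → 30 bp
Sorted largest to smallest: 222, 30 bp.

222, 30 bp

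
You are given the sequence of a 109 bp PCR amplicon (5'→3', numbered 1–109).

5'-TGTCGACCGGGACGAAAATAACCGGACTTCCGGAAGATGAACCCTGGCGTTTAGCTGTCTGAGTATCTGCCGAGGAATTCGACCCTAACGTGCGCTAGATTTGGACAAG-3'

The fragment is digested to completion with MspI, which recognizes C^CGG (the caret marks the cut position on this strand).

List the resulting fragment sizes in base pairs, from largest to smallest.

MspI sites (CCGG) start at positions 7, 22, 30.
MspI cuts after the first base of each site, so after positions 7, 22, 30.
Linear molecule, 3 cuts → 4 fragments:
  1–7 → 7 bp
  8–22 → 15 bp
  23–30 → 8 bp
  31–109 → 79 bp
Sorted largest to smallest: 79, 15, 8, 7 bp.

79, 15, 8, 7 bp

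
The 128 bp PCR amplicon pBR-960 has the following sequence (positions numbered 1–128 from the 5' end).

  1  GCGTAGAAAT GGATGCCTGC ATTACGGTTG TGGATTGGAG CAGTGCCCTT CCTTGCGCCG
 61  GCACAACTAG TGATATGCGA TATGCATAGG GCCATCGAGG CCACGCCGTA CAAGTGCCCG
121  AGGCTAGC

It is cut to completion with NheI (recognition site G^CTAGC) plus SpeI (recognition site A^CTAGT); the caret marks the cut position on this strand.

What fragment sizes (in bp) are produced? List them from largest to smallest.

66, 57, 5 bp

The NheI site (GCTAGC) starts at position 123.
NheI cuts after the first base of each site, so after position 123.
The SpeI site (ACTAGT) starts at position 66.
SpeI cuts after the first base of each site, so after position 66.
Combined cut positions: 66, 123.
Linear molecule, 2 cuts → 3 fragments:
  1–66 → 66 bp
  67–123 → 57 bp
  124–128 → 5 bp
Sorted largest to smallest: 66, 57, 5 bp.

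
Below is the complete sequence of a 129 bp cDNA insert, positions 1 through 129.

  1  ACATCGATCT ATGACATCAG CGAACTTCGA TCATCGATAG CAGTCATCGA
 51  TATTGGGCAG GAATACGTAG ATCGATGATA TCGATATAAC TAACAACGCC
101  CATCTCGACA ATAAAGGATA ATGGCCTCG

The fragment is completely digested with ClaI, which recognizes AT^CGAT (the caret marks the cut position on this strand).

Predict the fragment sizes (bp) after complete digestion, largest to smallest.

ClaI sites (ATCGAT) start at positions 3, 33, 46, 71, 80.
ClaI cuts after base 2 of each site, so after positions 4, 34, 47, 72, 81.
Linear molecule, 5 cuts → 6 fragments:
  1–4 → 4 bp
  5–34 → 30 bp
  35–47 → 13 bp
  48–72 → 25 bp
  73–81 → 9 bp
  82–129 → 48 bp
Sorted largest to smallest: 48, 30, 25, 13, 9, 4 bp.

48, 30, 25, 13, 9, 4 bp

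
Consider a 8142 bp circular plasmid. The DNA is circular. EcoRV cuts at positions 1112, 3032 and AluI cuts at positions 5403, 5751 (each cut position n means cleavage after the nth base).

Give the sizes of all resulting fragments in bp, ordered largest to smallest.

3503, 2371, 1920, 348 bp

Combined cut positions (sorted): 1112, 3032, 5403, 5751.
Circular molecule, 4 cuts → 4 fragments:
  3032 − 1112 = 1920 bp
  5403 − 3032 = 2371 bp
  5751 − 5403 = 348 bp
  wrap: 8142 − 5751 + 1112 = 3503 bp
Sorted largest to smallest: 3503, 2371, 1920, 348 bp.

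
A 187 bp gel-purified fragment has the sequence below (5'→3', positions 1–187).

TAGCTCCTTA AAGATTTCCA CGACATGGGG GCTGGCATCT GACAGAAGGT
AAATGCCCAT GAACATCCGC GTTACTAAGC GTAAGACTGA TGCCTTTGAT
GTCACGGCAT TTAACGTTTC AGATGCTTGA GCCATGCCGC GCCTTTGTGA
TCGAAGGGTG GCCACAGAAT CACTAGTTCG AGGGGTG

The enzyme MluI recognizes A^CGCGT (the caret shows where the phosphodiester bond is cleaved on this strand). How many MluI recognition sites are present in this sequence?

No occurrence of ACGCGT is present in the sequence.
MluI does not cut: 0 sites.

0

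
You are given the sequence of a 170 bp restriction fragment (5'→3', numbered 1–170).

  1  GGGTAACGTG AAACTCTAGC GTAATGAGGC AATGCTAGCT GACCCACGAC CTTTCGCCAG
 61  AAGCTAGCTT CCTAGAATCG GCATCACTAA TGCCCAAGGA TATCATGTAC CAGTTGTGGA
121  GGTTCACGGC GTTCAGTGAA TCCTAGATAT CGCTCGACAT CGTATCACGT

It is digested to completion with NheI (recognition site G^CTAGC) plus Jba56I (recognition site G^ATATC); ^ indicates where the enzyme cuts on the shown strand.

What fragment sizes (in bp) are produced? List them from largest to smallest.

NheI sites (GCTAGC) start at positions 34, 63.
NheI cuts after the first base of each site, so after positions 34, 63.
Jba56I sites (GATATC) start at positions 99, 146.
Jba56I cuts after the first base of each site, so after positions 99, 146.
Combined cut positions: 34, 63, 99, 146.
Linear molecule, 4 cuts → 5 fragments:
  1–34 → 34 bp
  35–63 → 29 bp
  64–99 → 36 bp
  100–146 → 47 bp
  147–170 → 24 bp
Sorted largest to smallest: 47, 36, 34, 29, 24 bp.

47, 36, 34, 29, 24 bp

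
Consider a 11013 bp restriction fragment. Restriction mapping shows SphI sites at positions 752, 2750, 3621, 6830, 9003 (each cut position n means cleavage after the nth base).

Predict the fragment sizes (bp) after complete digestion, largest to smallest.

3209, 2173, 2010, 1998, 871, 752 bp

Linear molecule, 5 cuts → 6 fragments:
  752 − 0 = 752 bp
  2750 − 752 = 1998 bp
  3621 − 2750 = 871 bp
  6830 − 3621 = 3209 bp
  9003 − 6830 = 2173 bp
  11013 − 9003 = 2010 bp
Sorted largest to smallest: 3209, 2173, 2010, 1998, 871, 752 bp.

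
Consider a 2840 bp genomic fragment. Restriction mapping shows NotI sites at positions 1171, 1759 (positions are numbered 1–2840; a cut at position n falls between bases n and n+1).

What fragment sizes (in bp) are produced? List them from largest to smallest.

Linear molecule, 2 cuts → 3 fragments:
  1171 − 0 = 1171 bp
  1759 − 1171 = 588 bp
  2840 − 1759 = 1081 bp
Sorted largest to smallest: 1171, 1081, 588 bp.

1171, 1081, 588 bp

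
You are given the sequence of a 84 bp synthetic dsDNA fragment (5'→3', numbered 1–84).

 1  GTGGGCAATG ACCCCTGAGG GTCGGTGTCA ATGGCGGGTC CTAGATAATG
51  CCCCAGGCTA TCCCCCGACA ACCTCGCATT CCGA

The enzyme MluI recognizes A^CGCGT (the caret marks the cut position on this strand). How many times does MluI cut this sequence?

0

No occurrence of ACGCGT is present in the sequence.
MluI does not cut: 0 sites.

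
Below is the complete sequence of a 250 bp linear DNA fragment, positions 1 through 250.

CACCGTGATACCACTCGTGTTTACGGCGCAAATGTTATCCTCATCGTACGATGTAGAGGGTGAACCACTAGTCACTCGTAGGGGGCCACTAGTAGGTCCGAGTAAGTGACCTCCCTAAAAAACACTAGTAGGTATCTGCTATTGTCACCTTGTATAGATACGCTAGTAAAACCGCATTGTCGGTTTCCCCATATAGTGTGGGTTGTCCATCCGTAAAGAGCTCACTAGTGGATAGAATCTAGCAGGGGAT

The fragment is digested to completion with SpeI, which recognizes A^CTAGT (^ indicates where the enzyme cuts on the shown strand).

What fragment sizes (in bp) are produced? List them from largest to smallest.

100, 67, 36, 26, 21 bp

SpeI sites (ACTAGT) start at positions 67, 88, 124, 224.
SpeI cuts after the first base of each site, so after positions 67, 88, 124, 224.
Linear molecule, 4 cuts → 5 fragments:
  1–67 → 67 bp
  68–88 → 21 bp
  89–124 → 36 bp
  125–224 → 100 bp
  225–250 → 26 bp
Sorted largest to smallest: 100, 67, 36, 26, 21 bp.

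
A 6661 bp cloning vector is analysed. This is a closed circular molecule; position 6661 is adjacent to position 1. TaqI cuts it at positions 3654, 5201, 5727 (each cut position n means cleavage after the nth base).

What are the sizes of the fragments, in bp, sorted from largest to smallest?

Circular molecule, 3 cuts → 3 fragments:
  5201 − 3654 = 1547 bp
  5727 − 5201 = 526 bp
  wrap: 6661 − 5727 + 3654 = 4588 bp
Sorted largest to smallest: 4588, 1547, 526 bp.

4588, 1547, 526 bp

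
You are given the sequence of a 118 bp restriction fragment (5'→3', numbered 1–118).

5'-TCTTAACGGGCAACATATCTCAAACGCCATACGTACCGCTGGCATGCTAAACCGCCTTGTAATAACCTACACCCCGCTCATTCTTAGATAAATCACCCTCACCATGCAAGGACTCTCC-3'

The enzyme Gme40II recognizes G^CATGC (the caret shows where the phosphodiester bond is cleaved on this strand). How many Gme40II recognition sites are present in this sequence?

1

GCATGC occurs starting at position 42.
Gme40II cuts at 1 site.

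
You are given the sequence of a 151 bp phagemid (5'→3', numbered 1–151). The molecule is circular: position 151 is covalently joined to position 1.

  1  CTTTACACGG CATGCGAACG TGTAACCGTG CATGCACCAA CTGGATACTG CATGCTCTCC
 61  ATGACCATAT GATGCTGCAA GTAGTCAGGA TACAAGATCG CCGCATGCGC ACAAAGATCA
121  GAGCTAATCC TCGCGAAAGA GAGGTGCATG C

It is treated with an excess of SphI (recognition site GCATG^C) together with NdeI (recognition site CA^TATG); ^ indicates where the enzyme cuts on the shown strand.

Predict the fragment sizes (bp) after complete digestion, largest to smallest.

SphI sites (GCATGC) start at positions 10, 30, 50, 103, 146.
SphI cuts after base 5 of each site (before the last base), so after positions 14, 34, 54, 107, 150.
The NdeI site (CATATG) starts at position 66.
NdeI cuts after base 2 of each site, so after position 67.
Combined cut positions: 14, 34, 54, 67, 107, 150.
Circular molecule, 6 cuts → 6 fragments:
  15–34 → 20 bp
  35–54 → 20 bp
  55–67 → 13 bp
  68–107 → 40 bp
  108–150 → 43 bp
  151–151 then 1–14 → 1 + 14 = 15 bp
Sorted largest to smallest: 43, 40, 20, 20, 15, 13 bp.

43, 40, 20, 20, 15, 13 bp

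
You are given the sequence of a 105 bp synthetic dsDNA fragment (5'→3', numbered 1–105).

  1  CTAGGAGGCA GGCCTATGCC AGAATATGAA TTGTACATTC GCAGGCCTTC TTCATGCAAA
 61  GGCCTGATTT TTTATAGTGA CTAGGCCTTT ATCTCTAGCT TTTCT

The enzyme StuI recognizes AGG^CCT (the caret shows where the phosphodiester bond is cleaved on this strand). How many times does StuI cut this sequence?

AGGCCT occurs starting at positions 10, 43, 60, 83.
StuI cuts at 4 sites.

4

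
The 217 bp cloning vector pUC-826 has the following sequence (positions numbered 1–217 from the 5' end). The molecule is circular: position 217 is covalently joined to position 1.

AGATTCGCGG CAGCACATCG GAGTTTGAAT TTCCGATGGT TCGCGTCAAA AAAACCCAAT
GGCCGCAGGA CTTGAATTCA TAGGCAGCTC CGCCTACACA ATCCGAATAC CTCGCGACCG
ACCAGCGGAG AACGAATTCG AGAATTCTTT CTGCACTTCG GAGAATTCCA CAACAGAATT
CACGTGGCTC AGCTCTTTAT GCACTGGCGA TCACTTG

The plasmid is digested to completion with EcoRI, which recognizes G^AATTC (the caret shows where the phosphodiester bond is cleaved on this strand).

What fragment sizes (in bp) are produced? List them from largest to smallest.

EcoRI sites (GAATTC) start at positions 74, 134, 142, 163, 176.
EcoRI cuts after the first base of each site, so after positions 74, 134, 142, 163, 176.
Circular molecule, 5 cuts → 5 fragments:
  75–134 → 60 bp
  135–142 → 8 bp
  143–163 → 21 bp
  164–176 → 13 bp
  177–217 then 1–74 → 41 + 74 = 115 bp
Sorted largest to smallest: 115, 60, 21, 13, 8 bp.

115, 60, 21, 13, 8 bp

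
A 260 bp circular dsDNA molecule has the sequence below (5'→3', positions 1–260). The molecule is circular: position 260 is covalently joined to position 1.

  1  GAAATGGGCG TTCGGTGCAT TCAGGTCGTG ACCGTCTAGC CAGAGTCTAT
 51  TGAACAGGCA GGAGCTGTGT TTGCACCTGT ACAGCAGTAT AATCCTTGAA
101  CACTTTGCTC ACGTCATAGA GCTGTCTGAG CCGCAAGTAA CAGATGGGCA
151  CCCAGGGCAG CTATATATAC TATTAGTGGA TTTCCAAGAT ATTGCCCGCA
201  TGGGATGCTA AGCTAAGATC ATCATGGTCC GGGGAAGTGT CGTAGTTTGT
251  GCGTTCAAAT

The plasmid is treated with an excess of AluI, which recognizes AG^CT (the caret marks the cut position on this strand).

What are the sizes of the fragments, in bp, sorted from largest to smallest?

112, 57, 52, 39 bp

AluI sites (AGCT) start at positions 63, 120, 159, 211.
AluI cuts after base 2 of each site, so after positions 64, 121, 160, 212.
Circular molecule, 4 cuts → 4 fragments:
  65–121 → 57 bp
  122–160 → 39 bp
  161–212 → 52 bp
  213–260 then 1–64 → 48 + 64 = 112 bp
Sorted largest to smallest: 112, 57, 52, 39 bp.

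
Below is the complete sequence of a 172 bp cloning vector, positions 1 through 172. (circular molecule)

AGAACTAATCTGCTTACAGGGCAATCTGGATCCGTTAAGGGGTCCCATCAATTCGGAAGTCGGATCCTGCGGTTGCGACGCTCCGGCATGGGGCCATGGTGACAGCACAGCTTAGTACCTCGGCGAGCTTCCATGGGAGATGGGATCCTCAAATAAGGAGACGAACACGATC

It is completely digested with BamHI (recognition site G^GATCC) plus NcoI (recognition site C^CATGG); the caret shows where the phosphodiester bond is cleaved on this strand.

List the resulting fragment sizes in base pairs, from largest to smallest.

57, 37, 34, 32, 12 bp

BamHI sites (GGATCC) start at positions 28, 62, 143.
BamHI cuts after the first base of each site, so after positions 28, 62, 143.
NcoI sites (CCATGG) start at positions 94, 131.
NcoI cuts after the first base of each site, so after positions 94, 131.
Combined cut positions: 28, 62, 94, 131, 143.
Circular molecule, 5 cuts → 5 fragments:
  29–62 → 34 bp
  63–94 → 32 bp
  95–131 → 37 bp
  132–143 → 12 bp
  144–172 then 1–28 → 29 + 28 = 57 bp
Sorted largest to smallest: 57, 37, 34, 32, 12 bp.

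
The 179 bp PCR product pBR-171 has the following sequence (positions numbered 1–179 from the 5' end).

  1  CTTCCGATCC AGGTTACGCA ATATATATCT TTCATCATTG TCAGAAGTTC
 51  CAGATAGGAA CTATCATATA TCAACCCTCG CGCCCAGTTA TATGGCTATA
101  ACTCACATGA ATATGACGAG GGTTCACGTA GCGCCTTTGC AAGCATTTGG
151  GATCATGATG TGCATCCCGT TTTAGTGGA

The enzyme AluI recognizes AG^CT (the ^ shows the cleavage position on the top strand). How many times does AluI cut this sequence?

0

No occurrence of AGCT is present in the sequence.
AluI does not cut: 0 sites.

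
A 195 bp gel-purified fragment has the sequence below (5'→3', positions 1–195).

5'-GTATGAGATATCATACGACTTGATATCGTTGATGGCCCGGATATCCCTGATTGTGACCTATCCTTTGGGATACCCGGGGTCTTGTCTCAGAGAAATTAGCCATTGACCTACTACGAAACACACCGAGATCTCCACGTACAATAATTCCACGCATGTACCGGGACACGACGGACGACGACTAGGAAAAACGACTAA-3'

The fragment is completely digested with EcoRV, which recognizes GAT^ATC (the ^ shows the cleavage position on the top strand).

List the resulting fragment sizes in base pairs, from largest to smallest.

153, 18, 15, 9 bp

EcoRV sites (GATATC) start at positions 7, 22, 40.
EcoRV cuts after base 3 of each site, so after positions 9, 24, 42.
Linear molecule, 3 cuts → 4 fragments:
  1–9 → 9 bp
  10–24 → 15 bp
  25–42 → 18 bp
  43–195 → 153 bp
Sorted largest to smallest: 153, 18, 15, 9 bp.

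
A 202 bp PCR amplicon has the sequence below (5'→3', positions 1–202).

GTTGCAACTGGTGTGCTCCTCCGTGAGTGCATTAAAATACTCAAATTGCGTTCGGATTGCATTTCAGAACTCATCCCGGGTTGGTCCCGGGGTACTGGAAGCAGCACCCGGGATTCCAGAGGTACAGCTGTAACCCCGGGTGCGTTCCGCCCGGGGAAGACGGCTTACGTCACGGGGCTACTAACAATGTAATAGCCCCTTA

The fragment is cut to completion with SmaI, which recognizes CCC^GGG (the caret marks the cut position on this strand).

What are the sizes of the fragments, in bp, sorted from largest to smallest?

77, 50, 28, 21, 15, 11 bp

SmaI sites (CCCGGG) start at positions 75, 86, 107, 135, 150.
SmaI cuts after base 3 of each site, so after positions 77, 88, 109, 137, 152.
Linear molecule, 5 cuts → 6 fragments:
  1–77 → 77 bp
  78–88 → 11 bp
  89–109 → 21 bp
  110–137 → 28 bp
  138–152 → 15 bp
  153–202 → 50 bp
Sorted largest to smallest: 77, 50, 28, 21, 15, 11 bp.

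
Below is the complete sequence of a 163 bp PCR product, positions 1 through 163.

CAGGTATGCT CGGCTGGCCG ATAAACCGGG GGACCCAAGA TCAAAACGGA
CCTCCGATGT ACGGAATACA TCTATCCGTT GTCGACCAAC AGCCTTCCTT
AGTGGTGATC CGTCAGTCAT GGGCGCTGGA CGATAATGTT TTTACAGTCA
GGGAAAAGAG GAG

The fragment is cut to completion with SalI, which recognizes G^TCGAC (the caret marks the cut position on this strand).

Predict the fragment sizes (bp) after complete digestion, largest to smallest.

82, 81 bp

The SalI site (GTCGAC) starts at position 81.
SalI cuts after the first base of each site, so after position 81.
Linear molecule, 1 cut → 2 fragments:
  1–81 → 81 bp
  82–163 → 82 bp
Sorted largest to smallest: 82, 81 bp.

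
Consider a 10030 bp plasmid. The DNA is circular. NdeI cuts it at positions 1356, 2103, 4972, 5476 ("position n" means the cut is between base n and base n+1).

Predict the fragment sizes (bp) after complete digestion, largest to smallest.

5910, 2869, 747, 504 bp

Circular molecule, 4 cuts → 4 fragments:
  2103 − 1356 = 747 bp
  4972 − 2103 = 2869 bp
  5476 − 4972 = 504 bp
  wrap: 10030 − 5476 + 1356 = 5910 bp
Sorted largest to smallest: 5910, 2869, 747, 504 bp.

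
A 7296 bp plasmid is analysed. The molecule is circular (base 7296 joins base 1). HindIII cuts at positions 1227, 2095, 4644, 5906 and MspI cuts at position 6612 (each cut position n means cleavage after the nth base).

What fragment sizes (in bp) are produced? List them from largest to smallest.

Combined cut positions (sorted): 1227, 2095, 4644, 5906, 6612.
Circular molecule, 5 cuts → 5 fragments:
  2095 − 1227 = 868 bp
  4644 − 2095 = 2549 bp
  5906 − 4644 = 1262 bp
  6612 − 5906 = 706 bp
  wrap: 7296 − 6612 + 1227 = 1911 bp
Sorted largest to smallest: 2549, 1911, 1262, 868, 706 bp.

2549, 1911, 1262, 868, 706 bp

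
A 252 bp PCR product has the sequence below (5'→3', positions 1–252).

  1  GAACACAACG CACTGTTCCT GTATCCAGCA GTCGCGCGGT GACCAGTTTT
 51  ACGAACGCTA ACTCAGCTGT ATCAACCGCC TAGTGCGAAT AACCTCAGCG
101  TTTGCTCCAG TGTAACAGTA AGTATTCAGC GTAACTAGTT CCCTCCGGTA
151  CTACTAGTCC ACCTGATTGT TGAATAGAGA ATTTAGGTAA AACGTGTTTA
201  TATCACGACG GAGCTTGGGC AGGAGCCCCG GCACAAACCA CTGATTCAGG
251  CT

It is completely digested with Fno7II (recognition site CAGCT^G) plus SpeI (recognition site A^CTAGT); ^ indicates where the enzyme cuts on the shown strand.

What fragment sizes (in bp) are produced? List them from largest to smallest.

The Fno7II site (CAGCTG) starts at position 64.
Fno7II cuts after base 5 of each site (before the last base), so after position 68.
SpeI sites (ACTAGT) start at positions 134, 153.
SpeI cuts after the first base of each site, so after positions 134, 153.
Combined cut positions: 68, 134, 153.
Linear molecule, 3 cuts → 4 fragments:
  1–68 → 68 bp
  69–134 → 66 bp
  135–153 → 19 bp
  154–252 → 99 bp
Sorted largest to smallest: 99, 68, 66, 19 bp.

99, 68, 66, 19 bp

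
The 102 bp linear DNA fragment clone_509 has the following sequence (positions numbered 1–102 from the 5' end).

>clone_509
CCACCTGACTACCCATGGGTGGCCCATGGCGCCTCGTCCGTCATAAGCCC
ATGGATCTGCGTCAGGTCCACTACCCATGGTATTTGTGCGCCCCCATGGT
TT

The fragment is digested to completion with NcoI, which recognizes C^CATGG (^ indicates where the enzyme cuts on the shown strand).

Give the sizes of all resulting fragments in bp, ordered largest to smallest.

26, 25, 19, 13, 11, 8 bp

NcoI sites (CCATGG) start at positions 13, 24, 49, 75, 94.
NcoI cuts after the first base of each site, so after positions 13, 24, 49, 75, 94.
Linear molecule, 5 cuts → 6 fragments:
  1–13 → 13 bp
  14–24 → 11 bp
  25–49 → 25 bp
  50–75 → 26 bp
  76–94 → 19 bp
  95–102 → 8 bp
Sorted largest to smallest: 26, 25, 19, 13, 11, 8 bp.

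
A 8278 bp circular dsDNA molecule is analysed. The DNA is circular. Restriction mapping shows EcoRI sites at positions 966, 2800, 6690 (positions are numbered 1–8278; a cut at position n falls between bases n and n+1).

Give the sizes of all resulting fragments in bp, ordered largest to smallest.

Circular molecule, 3 cuts → 3 fragments:
  2800 − 966 = 1834 bp
  6690 − 2800 = 3890 bp
  wrap: 8278 − 6690 + 966 = 2554 bp
Sorted largest to smallest: 3890, 2554, 1834 bp.

3890, 2554, 1834 bp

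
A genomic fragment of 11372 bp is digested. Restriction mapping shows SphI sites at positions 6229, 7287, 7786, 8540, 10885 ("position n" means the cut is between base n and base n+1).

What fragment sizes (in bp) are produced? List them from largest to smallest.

6229, 2345, 1058, 754, 499, 487 bp

Linear molecule, 5 cuts → 6 fragments:
  6229 − 0 = 6229 bp
  7287 − 6229 = 1058 bp
  7786 − 7287 = 499 bp
  8540 − 7786 = 754 bp
  10885 − 8540 = 2345 bp
  11372 − 10885 = 487 bp
Sorted largest to smallest: 6229, 2345, 1058, 754, 499, 487 bp.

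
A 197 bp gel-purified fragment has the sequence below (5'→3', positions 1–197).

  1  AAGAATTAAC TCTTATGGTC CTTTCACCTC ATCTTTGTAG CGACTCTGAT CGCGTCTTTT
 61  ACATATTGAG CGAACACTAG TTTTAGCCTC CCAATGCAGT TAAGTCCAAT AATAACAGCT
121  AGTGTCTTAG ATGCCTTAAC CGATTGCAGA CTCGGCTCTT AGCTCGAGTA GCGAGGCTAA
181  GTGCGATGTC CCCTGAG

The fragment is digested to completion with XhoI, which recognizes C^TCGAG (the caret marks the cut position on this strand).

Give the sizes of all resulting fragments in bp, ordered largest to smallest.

163, 34 bp

The XhoI site (CTCGAG) starts at position 163.
XhoI cuts after the first base of each site, so after position 163.
Linear molecule, 1 cut → 2 fragments:
  1–163 → 163 bp
  164–197 → 34 bp
Sorted largest to smallest: 163, 34 bp.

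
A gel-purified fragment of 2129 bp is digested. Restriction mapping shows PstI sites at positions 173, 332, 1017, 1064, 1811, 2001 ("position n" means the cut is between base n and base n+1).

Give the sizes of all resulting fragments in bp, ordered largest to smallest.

Linear molecule, 6 cuts → 7 fragments:
  173 − 0 = 173 bp
  332 − 173 = 159 bp
  1017 − 332 = 685 bp
  1064 − 1017 = 47 bp
  1811 − 1064 = 747 bp
  2001 − 1811 = 190 bp
  2129 − 2001 = 128 bp
Sorted largest to smallest: 747, 685, 190, 173, 159, 128, 47 bp.

747, 685, 190, 173, 159, 128, 47 bp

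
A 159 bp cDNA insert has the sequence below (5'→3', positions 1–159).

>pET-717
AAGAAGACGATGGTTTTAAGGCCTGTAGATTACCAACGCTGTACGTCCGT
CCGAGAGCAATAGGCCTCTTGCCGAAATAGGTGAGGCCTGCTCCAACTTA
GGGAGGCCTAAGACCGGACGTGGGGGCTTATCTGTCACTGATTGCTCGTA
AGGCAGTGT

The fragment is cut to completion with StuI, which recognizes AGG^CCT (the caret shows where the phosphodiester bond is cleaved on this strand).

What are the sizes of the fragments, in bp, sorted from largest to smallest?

53, 43, 22, 21, 20 bp

StuI sites (AGGCCT) start at positions 19, 62, 84, 104.
StuI cuts after base 3 of each site, so after positions 21, 64, 86, 106.
Linear molecule, 4 cuts → 5 fragments:
  1–21 → 21 bp
  22–64 → 43 bp
  65–86 → 22 bp
  87–106 → 20 bp
  107–159 → 53 bp
Sorted largest to smallest: 53, 43, 22, 21, 20 bp.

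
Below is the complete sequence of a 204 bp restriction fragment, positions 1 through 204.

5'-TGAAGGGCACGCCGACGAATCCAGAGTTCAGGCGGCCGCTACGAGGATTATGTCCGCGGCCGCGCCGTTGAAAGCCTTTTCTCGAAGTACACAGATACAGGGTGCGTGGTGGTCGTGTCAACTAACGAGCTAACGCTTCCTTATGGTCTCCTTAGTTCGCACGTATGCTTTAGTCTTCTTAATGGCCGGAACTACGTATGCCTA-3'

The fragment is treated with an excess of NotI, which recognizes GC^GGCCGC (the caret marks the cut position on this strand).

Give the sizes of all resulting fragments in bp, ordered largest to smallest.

NotI sites (GCGGCCGC) start at positions 32, 56.
NotI cuts after base 2 of each site, so after positions 33, 57.
Linear molecule, 2 cuts → 3 fragments:
  1–33 → 33 bp
  34–57 → 24 bp
  58–204 → 147 bp
Sorted largest to smallest: 147, 33, 24 bp.

147, 33, 24 bp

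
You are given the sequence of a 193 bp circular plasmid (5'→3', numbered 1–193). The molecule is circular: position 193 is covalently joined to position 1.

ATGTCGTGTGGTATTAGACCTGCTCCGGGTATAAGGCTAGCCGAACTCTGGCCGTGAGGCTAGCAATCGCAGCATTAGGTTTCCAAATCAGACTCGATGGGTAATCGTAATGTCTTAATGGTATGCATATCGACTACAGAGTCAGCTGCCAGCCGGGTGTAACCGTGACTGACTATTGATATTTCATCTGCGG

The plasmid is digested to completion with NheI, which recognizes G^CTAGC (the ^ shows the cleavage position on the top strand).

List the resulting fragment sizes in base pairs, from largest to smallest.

170, 23 bp

NheI sites (GCTAGC) start at positions 36, 59.
NheI cuts after the first base of each site, so after positions 36, 59.
Circular molecule, 2 cuts → 2 fragments:
  37–59 → 23 bp
  60–193 then 1–36 → 134 + 36 = 170 bp
Sorted largest to smallest: 170, 23 bp.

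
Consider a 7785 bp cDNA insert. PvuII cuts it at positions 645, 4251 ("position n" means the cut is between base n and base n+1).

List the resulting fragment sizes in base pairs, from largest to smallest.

3606, 3534, 645 bp

Linear molecule, 2 cuts → 3 fragments:
  645 − 0 = 645 bp
  4251 − 645 = 3606 bp
  7785 − 4251 = 3534 bp
Sorted largest to smallest: 3606, 3534, 645 bp.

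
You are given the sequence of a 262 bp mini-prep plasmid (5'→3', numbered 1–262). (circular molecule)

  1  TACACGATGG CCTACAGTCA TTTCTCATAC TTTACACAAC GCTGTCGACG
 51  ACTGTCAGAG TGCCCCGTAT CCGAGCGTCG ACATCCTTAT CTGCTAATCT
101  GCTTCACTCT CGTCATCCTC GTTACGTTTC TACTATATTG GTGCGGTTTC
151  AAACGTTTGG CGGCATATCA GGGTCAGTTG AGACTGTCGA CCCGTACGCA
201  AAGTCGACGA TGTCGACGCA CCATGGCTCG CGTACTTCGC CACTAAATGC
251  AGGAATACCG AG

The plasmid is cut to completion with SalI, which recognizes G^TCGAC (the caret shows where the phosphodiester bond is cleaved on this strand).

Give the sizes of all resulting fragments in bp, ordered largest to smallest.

109, 94, 33, 17, 9 bp

SalI sites (GTCGAC) start at positions 44, 77, 186, 203, 212.
SalI cuts after the first base of each site, so after positions 44, 77, 186, 203, 212.
Circular molecule, 5 cuts → 5 fragments:
  45–77 → 33 bp
  78–186 → 109 bp
  187–203 → 17 bp
  204–212 → 9 bp
  213–262 then 1–44 → 50 + 44 = 94 bp
Sorted largest to smallest: 109, 94, 33, 17, 9 bp.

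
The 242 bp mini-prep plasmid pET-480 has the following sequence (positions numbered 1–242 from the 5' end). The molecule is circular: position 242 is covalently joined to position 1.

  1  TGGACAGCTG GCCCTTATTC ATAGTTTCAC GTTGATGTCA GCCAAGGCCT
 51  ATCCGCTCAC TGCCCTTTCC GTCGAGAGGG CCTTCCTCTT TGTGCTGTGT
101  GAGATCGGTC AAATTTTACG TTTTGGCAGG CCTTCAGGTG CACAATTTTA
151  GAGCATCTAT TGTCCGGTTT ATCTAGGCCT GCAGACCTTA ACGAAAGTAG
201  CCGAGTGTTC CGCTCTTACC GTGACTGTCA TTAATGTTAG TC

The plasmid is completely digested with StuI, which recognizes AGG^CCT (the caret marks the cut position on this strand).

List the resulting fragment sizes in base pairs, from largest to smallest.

StuI sites (AGGCCT) start at positions 45, 128, 175.
StuI cuts after base 3 of each site, so after positions 47, 130, 177.
Circular molecule, 3 cuts → 3 fragments:
  48–130 → 83 bp
  131–177 → 47 bp
  178–242 then 1–47 → 65 + 47 = 112 bp
Sorted largest to smallest: 112, 83, 47 bp.

112, 83, 47 bp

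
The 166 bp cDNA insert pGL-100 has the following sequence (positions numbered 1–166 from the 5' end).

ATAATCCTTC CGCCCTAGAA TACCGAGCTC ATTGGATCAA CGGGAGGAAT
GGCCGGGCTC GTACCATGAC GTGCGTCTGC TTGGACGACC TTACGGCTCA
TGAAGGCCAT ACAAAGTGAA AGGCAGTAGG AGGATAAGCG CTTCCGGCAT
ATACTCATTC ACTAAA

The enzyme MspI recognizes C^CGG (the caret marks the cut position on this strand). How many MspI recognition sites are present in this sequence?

2

CCGG occurs starting at positions 53, 144.
MspI cuts at 2 sites.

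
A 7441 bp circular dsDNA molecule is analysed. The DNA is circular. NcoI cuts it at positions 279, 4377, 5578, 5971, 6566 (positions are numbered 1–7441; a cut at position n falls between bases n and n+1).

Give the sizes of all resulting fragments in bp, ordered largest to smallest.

Circular molecule, 5 cuts → 5 fragments:
  4377 − 279 = 4098 bp
  5578 − 4377 = 1201 bp
  5971 − 5578 = 393 bp
  6566 − 5971 = 595 bp
  wrap: 7441 − 6566 + 279 = 1154 bp
Sorted largest to smallest: 4098, 1201, 1154, 595, 393 bp.

4098, 1201, 1154, 595, 393 bp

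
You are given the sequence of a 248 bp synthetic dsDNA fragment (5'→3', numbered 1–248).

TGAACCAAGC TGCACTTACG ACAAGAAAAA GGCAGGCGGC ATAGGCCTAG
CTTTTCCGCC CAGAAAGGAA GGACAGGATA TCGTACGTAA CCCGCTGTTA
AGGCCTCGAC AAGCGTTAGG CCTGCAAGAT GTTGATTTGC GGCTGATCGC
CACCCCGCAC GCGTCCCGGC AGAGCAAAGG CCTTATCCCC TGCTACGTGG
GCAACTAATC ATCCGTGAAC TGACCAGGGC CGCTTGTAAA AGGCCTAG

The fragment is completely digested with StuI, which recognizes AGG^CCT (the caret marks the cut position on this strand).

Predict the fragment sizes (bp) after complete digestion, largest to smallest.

StuI sites (AGGCCT) start at positions 43, 101, 118, 178, 241.
StuI cuts after base 3 of each site, so after positions 45, 103, 120, 180, 243.
Linear molecule, 5 cuts → 6 fragments:
  1–45 → 45 bp
  46–103 → 58 bp
  104–120 → 17 bp
  121–180 → 60 bp
  181–243 → 63 bp
  244–248 → 5 bp
Sorted largest to smallest: 63, 60, 58, 45, 17, 5 bp.

63, 60, 58, 45, 17, 5 bp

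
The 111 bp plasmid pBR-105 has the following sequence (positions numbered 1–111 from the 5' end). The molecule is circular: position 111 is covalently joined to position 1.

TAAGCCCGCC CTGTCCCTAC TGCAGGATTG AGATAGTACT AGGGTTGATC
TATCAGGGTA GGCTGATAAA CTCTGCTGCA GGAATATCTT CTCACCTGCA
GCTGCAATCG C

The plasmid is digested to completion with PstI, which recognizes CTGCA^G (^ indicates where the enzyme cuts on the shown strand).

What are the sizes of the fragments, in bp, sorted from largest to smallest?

56, 35, 20 bp

PstI sites (CTGCAG) start at positions 20, 76, 96.
PstI cuts after base 5 of each site (before the last base), so after positions 24, 80, 100.
Circular molecule, 3 cuts → 3 fragments:
  25–80 → 56 bp
  81–100 → 20 bp
  101–111 then 1–24 → 11 + 24 = 35 bp
Sorted largest to smallest: 56, 35, 20 bp.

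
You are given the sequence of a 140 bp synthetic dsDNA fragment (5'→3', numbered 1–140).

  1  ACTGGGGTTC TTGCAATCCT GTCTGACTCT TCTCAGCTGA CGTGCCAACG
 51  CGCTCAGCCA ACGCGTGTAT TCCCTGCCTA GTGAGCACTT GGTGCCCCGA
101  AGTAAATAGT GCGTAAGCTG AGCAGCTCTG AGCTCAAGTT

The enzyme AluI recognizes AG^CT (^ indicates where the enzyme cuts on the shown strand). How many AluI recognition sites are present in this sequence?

4

AGCT occurs starting at positions 35, 116, 124, 131.
AluI cuts at 4 sites.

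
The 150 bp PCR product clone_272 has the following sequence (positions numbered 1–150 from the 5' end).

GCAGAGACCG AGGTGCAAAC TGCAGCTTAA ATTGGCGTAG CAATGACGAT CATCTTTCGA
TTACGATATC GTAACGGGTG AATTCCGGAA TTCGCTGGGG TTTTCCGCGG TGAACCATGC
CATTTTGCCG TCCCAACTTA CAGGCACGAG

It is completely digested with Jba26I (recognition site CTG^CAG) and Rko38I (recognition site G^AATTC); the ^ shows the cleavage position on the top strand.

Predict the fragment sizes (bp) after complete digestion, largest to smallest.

62, 58, 22, 8 bp

The Jba26I site (CTGCAG) starts at position 20.
Jba26I cuts after base 3 of each site, so after position 22.
Rko38I sites (GAATTC) start at positions 80, 88.
Rko38I cuts after the first base of each site, so after positions 80, 88.
Combined cut positions: 22, 80, 88.
Linear molecule, 3 cuts → 4 fragments:
  1–22 → 22 bp
  23–80 → 58 bp
  81–88 → 8 bp
  89–150 → 62 bp
Sorted largest to smallest: 62, 58, 22, 8 bp.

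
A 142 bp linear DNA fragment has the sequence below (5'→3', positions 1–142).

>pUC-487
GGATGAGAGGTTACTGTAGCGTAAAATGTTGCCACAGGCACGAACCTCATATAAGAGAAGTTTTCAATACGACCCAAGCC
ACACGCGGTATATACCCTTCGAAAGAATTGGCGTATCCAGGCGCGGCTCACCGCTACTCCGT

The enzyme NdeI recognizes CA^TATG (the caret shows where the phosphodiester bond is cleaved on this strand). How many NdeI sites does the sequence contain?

0

No occurrence of CATATG is present in the sequence.
NdeI does not cut: 0 sites.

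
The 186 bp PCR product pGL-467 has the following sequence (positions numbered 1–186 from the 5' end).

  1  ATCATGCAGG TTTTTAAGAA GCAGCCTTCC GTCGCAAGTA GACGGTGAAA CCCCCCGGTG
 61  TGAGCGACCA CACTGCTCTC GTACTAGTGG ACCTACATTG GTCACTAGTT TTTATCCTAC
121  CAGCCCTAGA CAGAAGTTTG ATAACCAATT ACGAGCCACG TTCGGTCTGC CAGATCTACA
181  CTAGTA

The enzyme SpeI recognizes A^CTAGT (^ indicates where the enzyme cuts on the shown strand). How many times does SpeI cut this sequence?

3

ACTAGT occurs starting at positions 83, 104, 180.
SpeI cuts at 3 sites.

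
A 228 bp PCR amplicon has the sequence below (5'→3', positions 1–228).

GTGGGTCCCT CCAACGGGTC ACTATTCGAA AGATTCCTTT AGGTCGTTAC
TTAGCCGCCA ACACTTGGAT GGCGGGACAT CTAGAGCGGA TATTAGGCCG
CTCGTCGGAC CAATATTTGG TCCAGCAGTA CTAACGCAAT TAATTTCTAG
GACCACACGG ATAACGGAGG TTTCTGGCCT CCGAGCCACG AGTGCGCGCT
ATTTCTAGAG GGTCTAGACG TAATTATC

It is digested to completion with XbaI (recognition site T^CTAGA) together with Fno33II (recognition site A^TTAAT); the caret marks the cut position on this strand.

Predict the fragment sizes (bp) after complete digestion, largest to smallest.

XbaI sites (TCTAGA) start at positions 80, 204, 213.
XbaI cuts after the first base of each site, so after positions 80, 204, 213.
The Fno33II site (ATTAAT) starts at position 139.
Fno33II cuts after the first base of each site, so after position 139.
Combined cut positions: 80, 139, 204, 213.
Linear molecule, 4 cuts → 5 fragments:
  1–80 → 80 bp
  81–139 → 59 bp
  140–204 → 65 bp
  205–213 → 9 bp
  214–228 → 15 bp
Sorted largest to smallest: 80, 65, 59, 15, 9 bp.

80, 65, 59, 15, 9 bp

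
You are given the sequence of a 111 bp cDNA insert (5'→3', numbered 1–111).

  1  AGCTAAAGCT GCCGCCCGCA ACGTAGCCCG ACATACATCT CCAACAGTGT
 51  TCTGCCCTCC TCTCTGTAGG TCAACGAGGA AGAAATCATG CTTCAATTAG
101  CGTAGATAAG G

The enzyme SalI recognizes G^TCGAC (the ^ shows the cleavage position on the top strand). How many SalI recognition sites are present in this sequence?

No occurrence of GTCGAC is present in the sequence.
SalI does not cut: 0 sites.

0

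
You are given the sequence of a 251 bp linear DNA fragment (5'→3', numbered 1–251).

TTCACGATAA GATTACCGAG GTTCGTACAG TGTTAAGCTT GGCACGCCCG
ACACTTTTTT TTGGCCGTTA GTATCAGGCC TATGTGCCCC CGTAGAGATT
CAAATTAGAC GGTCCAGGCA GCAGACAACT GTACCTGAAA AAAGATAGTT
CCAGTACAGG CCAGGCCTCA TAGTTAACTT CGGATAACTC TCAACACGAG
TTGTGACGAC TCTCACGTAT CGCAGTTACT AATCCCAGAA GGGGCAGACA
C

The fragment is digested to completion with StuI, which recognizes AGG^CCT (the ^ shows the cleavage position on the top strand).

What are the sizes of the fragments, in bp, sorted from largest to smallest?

StuI sites (AGGCCT) start at positions 76, 163.
StuI cuts after base 3 of each site, so after positions 78, 165.
Linear molecule, 2 cuts → 3 fragments:
  1–78 → 78 bp
  79–165 → 87 bp
  166–251 → 86 bp
Sorted largest to smallest: 87, 86, 78 bp.

87, 86, 78 bp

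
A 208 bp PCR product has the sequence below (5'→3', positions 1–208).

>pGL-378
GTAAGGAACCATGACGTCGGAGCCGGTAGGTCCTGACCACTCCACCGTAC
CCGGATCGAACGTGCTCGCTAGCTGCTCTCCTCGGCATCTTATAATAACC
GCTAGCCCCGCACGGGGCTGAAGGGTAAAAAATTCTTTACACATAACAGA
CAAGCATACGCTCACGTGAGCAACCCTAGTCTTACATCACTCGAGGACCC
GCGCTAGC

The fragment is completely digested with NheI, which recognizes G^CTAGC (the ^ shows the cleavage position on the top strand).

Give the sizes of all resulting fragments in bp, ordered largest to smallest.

NheI sites (GCTAGC) start at positions 68, 101, 203.
NheI cuts after the first base of each site, so after positions 68, 101, 203.
Linear molecule, 3 cuts → 4 fragments:
  1–68 → 68 bp
  69–101 → 33 bp
  102–203 → 102 bp
  204–208 → 5 bp
Sorted largest to smallest: 102, 68, 33, 5 bp.

102, 68, 33, 5 bp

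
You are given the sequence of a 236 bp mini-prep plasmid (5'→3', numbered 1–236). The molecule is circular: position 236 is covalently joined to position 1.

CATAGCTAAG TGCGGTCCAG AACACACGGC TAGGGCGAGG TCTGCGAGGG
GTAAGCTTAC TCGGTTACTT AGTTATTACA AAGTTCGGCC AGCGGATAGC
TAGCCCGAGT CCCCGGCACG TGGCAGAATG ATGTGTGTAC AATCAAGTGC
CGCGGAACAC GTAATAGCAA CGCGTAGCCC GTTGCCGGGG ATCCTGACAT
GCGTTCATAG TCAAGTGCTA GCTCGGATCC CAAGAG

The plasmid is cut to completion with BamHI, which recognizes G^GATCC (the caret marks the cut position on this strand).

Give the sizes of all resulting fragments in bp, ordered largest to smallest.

200, 36 bp

BamHI sites (GGATCC) start at positions 189, 225.
BamHI cuts after the first base of each site, so after positions 189, 225.
Circular molecule, 2 cuts → 2 fragments:
  190–225 → 36 bp
  226–236 then 1–189 → 11 + 189 = 200 bp
Sorted largest to smallest: 200, 36 bp.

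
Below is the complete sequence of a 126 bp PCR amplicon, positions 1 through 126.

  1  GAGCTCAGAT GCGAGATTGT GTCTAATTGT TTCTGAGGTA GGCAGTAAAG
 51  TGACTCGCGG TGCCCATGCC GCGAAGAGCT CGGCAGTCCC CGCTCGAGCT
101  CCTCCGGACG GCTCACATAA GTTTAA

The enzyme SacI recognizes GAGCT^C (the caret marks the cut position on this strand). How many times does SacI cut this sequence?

GAGCTC occurs starting at positions 1, 76, 96.
SacI cuts at 3 sites.

3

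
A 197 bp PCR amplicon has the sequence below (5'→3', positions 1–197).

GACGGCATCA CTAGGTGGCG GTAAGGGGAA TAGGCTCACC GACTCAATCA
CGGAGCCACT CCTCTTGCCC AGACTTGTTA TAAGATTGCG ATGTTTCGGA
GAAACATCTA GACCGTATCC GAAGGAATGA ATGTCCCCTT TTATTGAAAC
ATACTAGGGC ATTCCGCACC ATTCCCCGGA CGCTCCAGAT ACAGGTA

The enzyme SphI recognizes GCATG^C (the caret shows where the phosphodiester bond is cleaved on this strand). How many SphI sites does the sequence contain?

0

No occurrence of GCATGC is present in the sequence.
SphI does not cut: 0 sites.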